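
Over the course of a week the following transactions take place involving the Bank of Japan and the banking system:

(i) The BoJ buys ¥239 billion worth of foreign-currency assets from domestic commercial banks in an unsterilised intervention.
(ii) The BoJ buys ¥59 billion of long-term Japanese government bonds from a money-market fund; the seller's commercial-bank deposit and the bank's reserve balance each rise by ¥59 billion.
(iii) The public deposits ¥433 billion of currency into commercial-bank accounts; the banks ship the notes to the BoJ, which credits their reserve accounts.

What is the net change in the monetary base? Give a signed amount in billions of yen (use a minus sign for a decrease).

+¥298 billion

BoJ balance sheet:
  Assets:      Securities +¥59B, Foreign assets +¥239B
  Liabilities: Bank reserves +¥731B, Currency in circulation −¥433B
Monetary base = currency + reserves: −¥433B + (+¥731B) = +¥298 billion.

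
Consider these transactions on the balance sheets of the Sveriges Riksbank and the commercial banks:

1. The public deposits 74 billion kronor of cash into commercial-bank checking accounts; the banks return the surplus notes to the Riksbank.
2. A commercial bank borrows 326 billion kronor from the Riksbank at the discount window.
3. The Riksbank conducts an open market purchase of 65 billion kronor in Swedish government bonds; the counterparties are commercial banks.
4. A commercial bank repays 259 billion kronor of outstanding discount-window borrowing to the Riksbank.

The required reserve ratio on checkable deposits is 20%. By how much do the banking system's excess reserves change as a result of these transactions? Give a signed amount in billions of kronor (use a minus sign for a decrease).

Currency deposit 74 billion kronor: reserves +74B, deposits +74B.
Discount-window loan 326 billion kronor: reserves +326B, deposits 0.
OMO purchase (from banks) 65 billion kronor: reserves +65B, deposits 0.
Discount-window repayment 259 billion kronor: reserves −259B, deposits 0.
Totals: Δreserves = +206B, Δdeposits = +74B.
Δrequired reserves = 20% × +74B = +14.8B.
Δexcess reserves = Δreserves − Δrequired = +206B − (+14.8B) = +191.2 billion.

+191.2 billion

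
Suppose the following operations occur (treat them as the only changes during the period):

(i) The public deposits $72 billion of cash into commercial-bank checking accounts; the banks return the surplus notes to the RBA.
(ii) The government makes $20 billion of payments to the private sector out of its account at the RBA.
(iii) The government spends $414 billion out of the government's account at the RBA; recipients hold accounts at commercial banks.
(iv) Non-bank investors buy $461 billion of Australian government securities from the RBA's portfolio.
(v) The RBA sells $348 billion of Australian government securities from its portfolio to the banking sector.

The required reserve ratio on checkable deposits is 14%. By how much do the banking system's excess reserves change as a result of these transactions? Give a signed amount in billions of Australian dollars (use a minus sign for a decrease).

-$309.3 billion

Currency deposit $72 billion: reserves +$72B, deposits +$72B.
Government spending $20 billion: reserves +$20B, deposits +$20B.
Government spending $414 billion: reserves +$414B, deposits +$414B.
Asset sale (to non-banks) $461 billion: reserves −$461B, deposits −$461B.
OMO sale (to banks) $348 billion: reserves −$348B, deposits 0.
Totals: Δreserves = −$303B, Δdeposits = +$45B.
Δrequired reserves = 14% × +$45B = +$6.3B.
Δexcess reserves = Δreserves − Δrequired = −$303B − (+$6.3B) = -$309.3 billion.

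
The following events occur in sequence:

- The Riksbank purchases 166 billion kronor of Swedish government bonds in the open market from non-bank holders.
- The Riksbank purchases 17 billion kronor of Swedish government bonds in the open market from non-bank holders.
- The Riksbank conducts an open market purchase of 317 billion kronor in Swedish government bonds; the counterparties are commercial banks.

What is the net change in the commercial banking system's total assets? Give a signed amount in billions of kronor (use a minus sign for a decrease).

Riksbank balance sheet:
  Assets:      Securities +500B
  Liabilities: Bank reserves +500B
Commercial banking system:
  Assets:      Reserves at CB +500B, Securities −317B
  Liabilities: Checkable deposits +183B
Change in total bank assets = +183 billion.

+183 billion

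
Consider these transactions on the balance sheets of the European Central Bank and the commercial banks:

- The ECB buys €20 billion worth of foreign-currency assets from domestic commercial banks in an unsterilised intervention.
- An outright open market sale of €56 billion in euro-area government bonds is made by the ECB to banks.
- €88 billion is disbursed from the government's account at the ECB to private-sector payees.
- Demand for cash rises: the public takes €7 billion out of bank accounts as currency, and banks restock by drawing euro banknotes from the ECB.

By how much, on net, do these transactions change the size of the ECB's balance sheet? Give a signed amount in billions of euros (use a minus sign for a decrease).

FX purchase €20 billion: an ECB asset is acquired → +€20B.
OMO sale (to banks) €56 billion: an ECB asset is shed → −€56B.
Government spending €88 billion: only the composition of liabilities changes → 0.
Currency withdrawal €7 billion: only the composition of liabilities changes → 0.
Net: 20 − 56 + 0 + 0 = -€36 billion.

-€36 billion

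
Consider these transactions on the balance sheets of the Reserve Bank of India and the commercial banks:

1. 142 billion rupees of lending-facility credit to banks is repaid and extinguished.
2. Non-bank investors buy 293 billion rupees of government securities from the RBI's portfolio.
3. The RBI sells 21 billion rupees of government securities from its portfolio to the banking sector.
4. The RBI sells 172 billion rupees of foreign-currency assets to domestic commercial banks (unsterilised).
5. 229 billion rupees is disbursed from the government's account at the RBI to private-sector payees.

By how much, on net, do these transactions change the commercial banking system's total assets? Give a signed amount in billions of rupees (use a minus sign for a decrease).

Discount-window repayment 142 billion rupees: bank balance sheets shrink → −142B.
Asset sale (to non-banks) 293 billion rupees: bank balance sheets shrink → −293B.
OMO sale (to banks) 21 billion rupees: just an asset swap on bank balance sheets → 0.
FX sale 172 billion rupees: just an asset swap on bank balance sheets → 0.
Government spending 229 billion rupees: bank balance sheets expand → +229B.
Net: −142 − 293 + 0 + 0 + 229 = -206 billion.

-206 billion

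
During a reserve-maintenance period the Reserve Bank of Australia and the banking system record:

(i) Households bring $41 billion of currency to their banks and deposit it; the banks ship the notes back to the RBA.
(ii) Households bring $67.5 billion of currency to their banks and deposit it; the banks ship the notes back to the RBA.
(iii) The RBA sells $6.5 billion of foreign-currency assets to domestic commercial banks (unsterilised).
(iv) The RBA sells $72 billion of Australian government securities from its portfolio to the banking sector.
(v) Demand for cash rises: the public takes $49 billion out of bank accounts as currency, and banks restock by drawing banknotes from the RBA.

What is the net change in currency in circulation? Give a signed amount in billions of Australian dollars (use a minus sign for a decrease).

-$59.5 billion

RBA balance sheet:
  Assets:      Securities −$72B, Foreign assets −$6.5B
  Liabilities: Bank reserves −$19B, Currency in circulation −$59.5B
Commercial banking system:
  Assets:      Reserves at CB −$19B, Securities +$72B, Foreign assets +$6.5B
  Liabilities: Checkable deposits +$59.5B
So the change in currency in circulation is -$59.5 billion.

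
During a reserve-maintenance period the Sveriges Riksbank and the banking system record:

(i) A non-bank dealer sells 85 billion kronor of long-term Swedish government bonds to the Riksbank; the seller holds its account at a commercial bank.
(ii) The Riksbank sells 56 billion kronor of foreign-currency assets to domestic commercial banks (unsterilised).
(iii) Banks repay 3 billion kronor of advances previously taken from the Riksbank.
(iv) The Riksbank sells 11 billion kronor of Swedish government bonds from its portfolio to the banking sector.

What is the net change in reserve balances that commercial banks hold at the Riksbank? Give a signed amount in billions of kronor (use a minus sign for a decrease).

Riksbank balance sheet:
  Assets:      Securities +74B, Loans to banks −3B, Foreign assets −56B
  Liabilities: Bank reserves +15B
So the change in reserve balances that commercial banks hold at the Riksbank is +15 billion.

+15 billion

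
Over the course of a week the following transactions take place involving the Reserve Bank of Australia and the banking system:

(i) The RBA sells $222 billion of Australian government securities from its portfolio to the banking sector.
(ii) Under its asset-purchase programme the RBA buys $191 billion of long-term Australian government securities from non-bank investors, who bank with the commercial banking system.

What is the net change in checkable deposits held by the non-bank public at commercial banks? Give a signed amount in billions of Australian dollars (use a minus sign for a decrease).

+$191 billion

RBA balance sheet:
  Assets:      Securities −$31B
  Liabilities: Bank reserves −$31B
Commercial banking system:
  Assets:      Reserves at CB −$31B, Securities +$222B
  Liabilities: Checkable deposits +$191B
So the change in checkable deposits held by the non-bank public at commercial banks is +$191 billion.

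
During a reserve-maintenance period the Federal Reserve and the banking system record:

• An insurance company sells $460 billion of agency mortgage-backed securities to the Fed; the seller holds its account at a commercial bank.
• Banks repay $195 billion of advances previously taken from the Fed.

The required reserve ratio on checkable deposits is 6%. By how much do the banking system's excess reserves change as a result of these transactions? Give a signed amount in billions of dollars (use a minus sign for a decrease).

Asset purchase (from non-banks) $460 billion: reserves +$460B, deposits +$460B.
Discount-window repayment $195 billion: reserves −$195B, deposits 0.
Totals: Δreserves = +$265B, Δdeposits = +$460B.
Δrequired reserves = 6% × +$460B = +$27.6B.
Δexcess reserves = Δreserves − Δrequired = +$265B − (+$27.6B) = +$237.4 billion.

+$237.4 billion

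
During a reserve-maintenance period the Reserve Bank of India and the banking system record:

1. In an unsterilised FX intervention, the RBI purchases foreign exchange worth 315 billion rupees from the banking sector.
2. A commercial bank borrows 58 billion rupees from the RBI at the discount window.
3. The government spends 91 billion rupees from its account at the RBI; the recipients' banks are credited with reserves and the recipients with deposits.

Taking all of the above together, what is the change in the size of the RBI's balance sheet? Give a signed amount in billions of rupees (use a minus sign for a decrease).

+373 billion

FX purchase 315 billion rupees: an RBI asset is acquired → +315B.
Discount-window loan 58 billion rupees: an RBI asset is acquired → +58B.
Government spending 91 billion rupees: only the composition of liabilities changes → 0.
Net: 315 + 58 + 0 = +373 billion.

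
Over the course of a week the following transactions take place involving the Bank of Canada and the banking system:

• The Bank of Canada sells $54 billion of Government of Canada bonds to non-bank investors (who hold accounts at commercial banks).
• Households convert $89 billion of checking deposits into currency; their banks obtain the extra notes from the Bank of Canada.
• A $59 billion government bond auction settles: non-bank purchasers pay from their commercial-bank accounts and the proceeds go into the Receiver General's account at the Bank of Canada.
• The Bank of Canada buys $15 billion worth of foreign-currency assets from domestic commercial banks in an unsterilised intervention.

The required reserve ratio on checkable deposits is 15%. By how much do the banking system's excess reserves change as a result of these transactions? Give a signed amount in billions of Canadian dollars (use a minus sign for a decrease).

Asset sale (to non-banks) $54 billion: reserves −$54B, deposits −$54B.
Currency withdrawal $89 billion: reserves −$89B, deposits −$89B.
Government account inflow $59 billion: reserves −$59B, deposits −$59B.
FX purchase $15 billion: reserves +$15B, deposits 0.
Totals: Δreserves = −$187B, Δdeposits = −$202B.
Δrequired reserves = 15% × −$202B = −$30.3B.
Δexcess reserves = Δreserves − Δrequired = −$187B − (−$30.3B) = -$156.7 billion.

-$156.7 billion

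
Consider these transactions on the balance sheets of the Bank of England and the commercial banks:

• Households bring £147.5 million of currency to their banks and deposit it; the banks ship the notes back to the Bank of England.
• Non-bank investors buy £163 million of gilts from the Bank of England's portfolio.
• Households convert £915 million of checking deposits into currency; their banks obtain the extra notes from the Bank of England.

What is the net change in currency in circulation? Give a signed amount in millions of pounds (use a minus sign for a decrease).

+£767.5 million

Currency deposit £147.5 million: notes return to the central bank → −£147.5M.
Asset sale (to non-banks) £163 million: no currency enters or leaves circulation → 0.
Currency withdrawal £915 million: notes leave the central bank → +£915M.
Net: −147.5 + 0 + 915 = +£767.5 million.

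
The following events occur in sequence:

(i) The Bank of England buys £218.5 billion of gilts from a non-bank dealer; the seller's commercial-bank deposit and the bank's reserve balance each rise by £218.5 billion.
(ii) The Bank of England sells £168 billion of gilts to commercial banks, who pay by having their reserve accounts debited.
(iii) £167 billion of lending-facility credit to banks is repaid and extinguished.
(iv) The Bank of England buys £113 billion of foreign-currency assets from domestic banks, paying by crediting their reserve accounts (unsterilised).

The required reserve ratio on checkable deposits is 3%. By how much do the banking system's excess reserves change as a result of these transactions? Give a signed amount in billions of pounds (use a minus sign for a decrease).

-£10.055 billion

Asset purchase (from non-banks) £218.5 billion: reserves +£218.5B, deposits +£218.5B.
OMO sale (to banks) £168 billion: reserves −£168B, deposits 0.
Discount-window repayment £167 billion: reserves −£167B, deposits 0.
FX purchase £113 billion: reserves +£113B, deposits 0.
Totals: Δreserves = −£3.5B, Δdeposits = +£218.5B.
Δrequired reserves = 3% × +£218.5B = +£6.555B.
Δexcess reserves = Δreserves − Δrequired = −£3.5B − (+£6.555B) = -£10.055 billion.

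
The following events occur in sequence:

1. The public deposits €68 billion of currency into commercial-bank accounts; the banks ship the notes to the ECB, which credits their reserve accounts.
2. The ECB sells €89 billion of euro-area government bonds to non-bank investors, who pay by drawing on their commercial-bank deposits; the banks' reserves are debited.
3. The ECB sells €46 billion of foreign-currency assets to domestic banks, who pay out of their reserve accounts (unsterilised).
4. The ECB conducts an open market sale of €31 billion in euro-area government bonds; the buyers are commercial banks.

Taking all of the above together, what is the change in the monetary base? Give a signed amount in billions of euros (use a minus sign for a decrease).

Currency deposit €68 billion: just a shift between currency and reserves — both are base money → 0.
Asset sale (to non-banks) €89 billion: ECB balance sheet contracts → −€89B.
FX sale €46 billion: ECB balance sheet contracts → −€46B.
OMO sale (to banks) €31 billion: ECB balance sheet contracts → −€31B.
Net: 0 − 89 − 46 − 31 = -€166 billion.

-€166 billion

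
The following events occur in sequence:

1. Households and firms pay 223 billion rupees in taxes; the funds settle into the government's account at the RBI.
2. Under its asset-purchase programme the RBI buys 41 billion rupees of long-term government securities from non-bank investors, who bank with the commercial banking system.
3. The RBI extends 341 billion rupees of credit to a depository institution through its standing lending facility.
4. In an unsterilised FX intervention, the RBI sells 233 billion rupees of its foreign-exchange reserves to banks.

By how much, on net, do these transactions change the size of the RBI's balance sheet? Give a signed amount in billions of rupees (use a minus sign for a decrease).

RBI balance sheet:
  Assets:      Securities +41B, Loans to banks +341B, Foreign assets −233B
  Liabilities: Bank reserves −74B, Government deposits +223B
Commercial banking system:
  Assets:      Reserves at CB −74B, Foreign assets +233B
  Liabilities: Checkable deposits −182B, Borrowings from CB +341B
Change in total RBI assets = +149 billion.

+149 billion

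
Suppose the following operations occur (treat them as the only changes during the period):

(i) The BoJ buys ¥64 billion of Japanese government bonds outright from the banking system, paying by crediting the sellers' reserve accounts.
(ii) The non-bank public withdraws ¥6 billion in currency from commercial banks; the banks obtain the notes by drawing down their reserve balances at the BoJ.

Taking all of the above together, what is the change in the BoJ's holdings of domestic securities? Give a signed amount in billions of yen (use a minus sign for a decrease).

OMO purchase (from banks) ¥64 billion: securities added to the BoJ's portfolio → +¥64B.
Currency withdrawal ¥6 billion: the BoJ's securities portfolio is untouched → 0.
Net: 64 + 0 = +¥64 billion.

+¥64 billion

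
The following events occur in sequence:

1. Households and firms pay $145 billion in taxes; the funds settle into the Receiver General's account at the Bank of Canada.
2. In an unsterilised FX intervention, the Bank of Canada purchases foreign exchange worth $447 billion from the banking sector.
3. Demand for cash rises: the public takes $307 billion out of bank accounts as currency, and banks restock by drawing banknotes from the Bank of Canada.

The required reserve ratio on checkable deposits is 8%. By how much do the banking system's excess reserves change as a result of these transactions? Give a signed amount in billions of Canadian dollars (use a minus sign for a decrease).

Government account inflow $145 billion: reserves −$145B, deposits −$145B.
FX purchase $447 billion: reserves +$447B, deposits 0.
Currency withdrawal $307 billion: reserves −$307B, deposits −$307B.
Totals: Δreserves = −$5B, Δdeposits = −$452B.
Δrequired reserves = 8% × −$452B = −$36.16B.
Δexcess reserves = Δreserves − Δrequired = −$5B − (−$36.16B) = +$31.16 billion.

+$31.16 billion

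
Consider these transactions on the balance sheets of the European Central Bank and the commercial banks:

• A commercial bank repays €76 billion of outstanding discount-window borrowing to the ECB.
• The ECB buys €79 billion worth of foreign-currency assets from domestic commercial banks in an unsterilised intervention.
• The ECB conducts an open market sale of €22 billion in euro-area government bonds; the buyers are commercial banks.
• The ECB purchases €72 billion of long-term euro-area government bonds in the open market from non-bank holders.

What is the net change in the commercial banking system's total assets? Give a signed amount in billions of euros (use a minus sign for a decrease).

ECB balance sheet:
  Assets:      Securities +€50B, Loans to banks −€76B, Foreign assets +€79B
  Liabilities: Bank reserves +€53B
Commercial banking system:
  Assets:      Reserves at CB +€53B, Securities +€22B, Foreign assets −€79B
  Liabilities: Checkable deposits +€72B, Borrowings from CB −€76B
Change in total bank assets = -€4 billion.

-€4 billion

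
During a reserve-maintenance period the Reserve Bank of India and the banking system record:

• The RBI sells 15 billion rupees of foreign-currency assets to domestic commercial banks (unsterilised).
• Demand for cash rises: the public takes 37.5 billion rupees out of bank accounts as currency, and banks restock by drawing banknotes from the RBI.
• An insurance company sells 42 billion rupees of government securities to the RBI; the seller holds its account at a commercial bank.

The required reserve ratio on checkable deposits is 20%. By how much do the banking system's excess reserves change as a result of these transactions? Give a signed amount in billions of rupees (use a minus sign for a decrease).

FX sale 15 billion rupees: reserves −15B, deposits 0.
Currency withdrawal 37.5 billion rupees: reserves −37.5B, deposits −37.5B.
Asset purchase (from non-banks) 42 billion rupees: reserves +42B, deposits +42B.
Totals: Δreserves = −10.5B, Δdeposits = +4.5B.
Δrequired reserves = 20% × +4.5B = +0.9B.
Δexcess reserves = Δreserves − Δrequired = −10.5B − (+0.9B) = -11.4 billion.

-11.4 billion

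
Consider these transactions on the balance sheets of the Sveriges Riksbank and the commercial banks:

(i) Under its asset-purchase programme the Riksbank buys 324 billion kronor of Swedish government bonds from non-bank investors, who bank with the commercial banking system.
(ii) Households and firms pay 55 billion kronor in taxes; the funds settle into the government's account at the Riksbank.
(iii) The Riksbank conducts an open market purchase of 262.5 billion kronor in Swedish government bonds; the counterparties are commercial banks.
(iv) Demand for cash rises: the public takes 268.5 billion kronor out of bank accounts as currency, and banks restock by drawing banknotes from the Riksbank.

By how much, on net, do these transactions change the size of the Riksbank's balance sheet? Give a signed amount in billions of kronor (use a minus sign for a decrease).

Asset purchase (from non-banks) 324 billion kronor: a Riksbank asset is acquired → +324B.
Government account inflow 55 billion kronor: only the composition of liabilities changes → 0.
OMO purchase (from banks) 262.5 billion kronor: a Riksbank asset is acquired → +262.5B.
Currency withdrawal 268.5 billion kronor: only the composition of liabilities changes → 0.
Net: 324 + 0 + 262.5 + 0 = +586.5 billion.

+586.5 billion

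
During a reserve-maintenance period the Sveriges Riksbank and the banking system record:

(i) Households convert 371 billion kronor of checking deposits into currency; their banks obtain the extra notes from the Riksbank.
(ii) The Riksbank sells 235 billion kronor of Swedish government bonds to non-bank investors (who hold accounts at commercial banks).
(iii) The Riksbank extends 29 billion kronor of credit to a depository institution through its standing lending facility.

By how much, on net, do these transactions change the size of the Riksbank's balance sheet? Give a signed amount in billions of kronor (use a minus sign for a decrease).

Currency withdrawal 371 billion kronor: only the composition of liabilities changes → 0.
Asset sale (to non-banks) 235 billion kronor: a Riksbank asset is shed → −235B.
Discount-window loan 29 billion kronor: a Riksbank asset is acquired → +29B.
Net: 0 − 235 + 29 = -206 billion.

-206 billion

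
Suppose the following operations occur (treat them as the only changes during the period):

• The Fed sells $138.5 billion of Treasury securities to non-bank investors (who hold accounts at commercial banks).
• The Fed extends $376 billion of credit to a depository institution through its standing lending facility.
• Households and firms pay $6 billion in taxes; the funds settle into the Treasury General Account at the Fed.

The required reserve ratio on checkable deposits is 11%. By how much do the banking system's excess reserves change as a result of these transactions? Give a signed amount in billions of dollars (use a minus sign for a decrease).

Asset sale (to non-banks) $138.5 billion: reserves −$138.5B, deposits −$138.5B.
Discount-window loan $376 billion: reserves +$376B, deposits 0.
Government account inflow $6 billion: reserves −$6B, deposits −$6B.
Totals: Δreserves = +$231.5B, Δdeposits = −$144.5B.
Δrequired reserves = 11% × −$144.5B = −$15.895B.
Δexcess reserves = Δreserves − Δrequired = +$231.5B − (−$15.895B) = +$247.395 billion.

+$247.395 billion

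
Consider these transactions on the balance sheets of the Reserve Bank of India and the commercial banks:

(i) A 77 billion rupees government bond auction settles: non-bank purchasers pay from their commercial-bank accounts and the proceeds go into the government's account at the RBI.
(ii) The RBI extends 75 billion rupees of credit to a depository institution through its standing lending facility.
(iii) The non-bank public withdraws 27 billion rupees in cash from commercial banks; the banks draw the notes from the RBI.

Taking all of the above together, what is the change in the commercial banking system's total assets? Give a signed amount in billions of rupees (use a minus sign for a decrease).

RBI balance sheet:
  Assets:      Loans to banks +75B
  Liabilities: Bank reserves −29B, Currency in circulation +27B, Government deposits +77B
Commercial banking system:
  Assets:      Reserves at CB −29B
  Liabilities: Checkable deposits −104B, Borrowings from CB +75B
Change in total bank assets = -29 billion.

-29 billion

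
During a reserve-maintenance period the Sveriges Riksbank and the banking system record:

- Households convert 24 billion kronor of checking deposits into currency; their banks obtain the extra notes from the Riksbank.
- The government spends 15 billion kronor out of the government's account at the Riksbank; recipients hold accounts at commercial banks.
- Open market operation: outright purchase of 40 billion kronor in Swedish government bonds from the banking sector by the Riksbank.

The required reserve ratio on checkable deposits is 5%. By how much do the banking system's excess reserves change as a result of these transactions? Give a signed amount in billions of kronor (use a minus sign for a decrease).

+31.45 billion

Currency withdrawal 24 billion kronor: reserves −24B, deposits −24B.
Government spending 15 billion kronor: reserves +15B, deposits +15B.
OMO purchase (from banks) 40 billion kronor: reserves +40B, deposits 0.
Totals: Δreserves = +31B, Δdeposits = −9B.
Δrequired reserves = 5% × −9B = −0.45B.
Δexcess reserves = Δreserves − Δrequired = +31B − (−0.45B) = +31.45 billion.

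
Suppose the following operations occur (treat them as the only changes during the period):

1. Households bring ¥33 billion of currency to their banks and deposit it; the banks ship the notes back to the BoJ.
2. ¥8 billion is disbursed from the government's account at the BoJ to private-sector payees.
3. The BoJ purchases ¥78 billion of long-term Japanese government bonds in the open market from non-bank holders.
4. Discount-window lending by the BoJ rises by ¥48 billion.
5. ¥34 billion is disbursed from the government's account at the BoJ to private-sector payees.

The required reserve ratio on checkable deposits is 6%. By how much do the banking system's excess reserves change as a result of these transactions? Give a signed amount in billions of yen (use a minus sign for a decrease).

Currency deposit ¥33 billion: reserves +¥33B, deposits +¥33B.
Government spending ¥8 billion: reserves +¥8B, deposits +¥8B.
Asset purchase (from non-banks) ¥78 billion: reserves +¥78B, deposits +¥78B.
Discount-window loan ¥48 billion: reserves +¥48B, deposits 0.
Government spending ¥34 billion: reserves +¥34B, deposits +¥34B.
Totals: Δreserves = +¥201B, Δdeposits = +¥153B.
Δrequired reserves = 6% × +¥153B = +¥9.18B.
Δexcess reserves = Δreserves − Δrequired = +¥201B − (+¥9.18B) = +¥191.82 billion.

+¥191.82 billion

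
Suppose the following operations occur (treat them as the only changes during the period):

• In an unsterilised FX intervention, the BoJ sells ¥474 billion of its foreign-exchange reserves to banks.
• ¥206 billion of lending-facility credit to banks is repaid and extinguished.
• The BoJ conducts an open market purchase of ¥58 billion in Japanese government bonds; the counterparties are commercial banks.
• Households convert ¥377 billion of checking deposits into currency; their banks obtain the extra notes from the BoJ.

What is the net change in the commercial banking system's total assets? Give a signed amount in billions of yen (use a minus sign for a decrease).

BoJ balance sheet:
  Assets:      Securities +¥58B, Loans to banks −¥206B, Foreign assets −¥474B
  Liabilities: Bank reserves −¥999B, Currency in circulation +¥377B
Commercial banking system:
  Assets:      Reserves at CB −¥999B, Securities −¥58B, Foreign assets +¥474B
  Liabilities: Checkable deposits −¥377B, Borrowings from CB −¥206B
Change in total bank assets = -¥583 billion.

-¥583 billion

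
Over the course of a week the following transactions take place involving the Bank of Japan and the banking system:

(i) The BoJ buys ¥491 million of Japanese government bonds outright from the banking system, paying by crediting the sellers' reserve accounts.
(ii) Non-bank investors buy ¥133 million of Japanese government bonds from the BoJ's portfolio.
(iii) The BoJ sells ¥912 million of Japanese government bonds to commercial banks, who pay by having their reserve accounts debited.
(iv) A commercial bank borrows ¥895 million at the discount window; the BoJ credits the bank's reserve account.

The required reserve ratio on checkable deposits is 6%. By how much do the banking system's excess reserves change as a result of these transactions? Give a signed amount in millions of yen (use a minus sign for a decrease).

+¥348.98 million

OMO purchase (from banks) ¥491 million: reserves +¥491M, deposits 0.
Asset sale (to non-banks) ¥133 million: reserves −¥133M, deposits −¥133M.
OMO sale (to banks) ¥912 million: reserves −¥912M, deposits 0.
Discount-window loan ¥895 million: reserves +¥895M, deposits 0.
Totals: Δreserves = +¥341M, Δdeposits = −¥133M.
Δrequired reserves = 6% × −¥133M = −¥7.98M.
Δexcess reserves = Δreserves − Δrequired = +¥341M − (−¥7.98M) = +¥348.98 million.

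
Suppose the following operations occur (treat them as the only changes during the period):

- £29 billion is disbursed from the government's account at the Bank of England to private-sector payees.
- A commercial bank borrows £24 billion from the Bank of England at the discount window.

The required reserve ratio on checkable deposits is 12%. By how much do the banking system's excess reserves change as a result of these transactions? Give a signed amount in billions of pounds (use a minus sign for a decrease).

Government spending £29 billion: reserves +£29B, deposits +£29B.
Discount-window loan £24 billion: reserves +£24B, deposits 0.
Totals: Δreserves = +£53B, Δdeposits = +£29B.
Δrequired reserves = 12% × +£29B = +£3.48B.
Δexcess reserves = Δreserves − Δrequired = +£53B − (+£3.48B) = +£49.52 billion.

+£49.52 billion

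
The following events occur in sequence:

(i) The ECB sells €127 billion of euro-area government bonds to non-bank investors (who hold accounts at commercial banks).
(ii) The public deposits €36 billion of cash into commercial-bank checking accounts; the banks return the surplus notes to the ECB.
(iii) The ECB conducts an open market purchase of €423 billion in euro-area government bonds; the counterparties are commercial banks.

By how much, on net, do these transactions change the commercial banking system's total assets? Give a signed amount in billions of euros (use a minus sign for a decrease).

-€91 billion

Asset sale (to non-banks) €127 billion: bank balance sheets shrink → −€127B.
Currency deposit €36 billion: bank balance sheets expand → +€36B.
OMO purchase (from banks) €423 billion: just an asset swap on bank balance sheets → 0.
Net: −127 + 36 + 0 = -€91 billion.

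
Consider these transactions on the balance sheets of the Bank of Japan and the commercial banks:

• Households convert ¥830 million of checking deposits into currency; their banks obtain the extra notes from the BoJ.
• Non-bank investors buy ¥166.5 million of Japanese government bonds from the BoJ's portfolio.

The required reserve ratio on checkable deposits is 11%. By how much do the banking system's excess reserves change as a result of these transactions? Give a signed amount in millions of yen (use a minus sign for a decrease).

-¥886.885 million

Currency withdrawal ¥830 million: reserves −¥830M, deposits −¥830M.
Asset sale (to non-banks) ¥166.5 million: reserves −¥166.5M, deposits −¥166.5M.
Totals: Δreserves = −¥996.5M, Δdeposits = −¥996.5M.
Δrequired reserves = 11% × −¥996.5M = −¥109.615M.
Δexcess reserves = Δreserves − Δrequired = −¥996.5M − (−¥109.615M) = -¥886.885 million.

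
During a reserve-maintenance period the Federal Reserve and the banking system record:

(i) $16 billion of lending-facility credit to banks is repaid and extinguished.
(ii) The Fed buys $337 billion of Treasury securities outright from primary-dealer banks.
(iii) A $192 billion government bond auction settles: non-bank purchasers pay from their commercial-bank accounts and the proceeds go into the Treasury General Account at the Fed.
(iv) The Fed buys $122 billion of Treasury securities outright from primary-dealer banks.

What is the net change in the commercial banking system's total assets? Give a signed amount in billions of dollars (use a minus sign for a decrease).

Fed balance sheet:
  Assets:      Securities +$459B, Loans to banks −$16B
  Liabilities: Bank reserves +$251B, Government deposits +$192B
Commercial banking system:
  Assets:      Reserves at CB +$251B, Securities −$459B
  Liabilities: Checkable deposits −$192B, Borrowings from CB −$16B
Change in total bank assets = -$208 billion.

-$208 billion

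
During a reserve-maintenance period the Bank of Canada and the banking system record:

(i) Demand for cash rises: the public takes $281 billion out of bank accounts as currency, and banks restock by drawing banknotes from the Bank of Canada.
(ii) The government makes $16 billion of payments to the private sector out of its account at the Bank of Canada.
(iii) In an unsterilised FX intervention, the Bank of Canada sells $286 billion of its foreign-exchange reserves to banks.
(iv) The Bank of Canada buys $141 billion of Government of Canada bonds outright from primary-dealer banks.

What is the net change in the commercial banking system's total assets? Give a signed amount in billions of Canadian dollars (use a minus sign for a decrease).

-$265 billion

Bank of Canada balance sheet:
  Assets:      Securities +$141B, Foreign assets −$286B
  Liabilities: Bank reserves −$410B, Currency in circulation +$281B, Government deposits −$16B
Commercial banking system:
  Assets:      Reserves at CB −$410B, Securities −$141B, Foreign assets +$286B
  Liabilities: Checkable deposits −$265B
Change in total bank assets = -$265 billion.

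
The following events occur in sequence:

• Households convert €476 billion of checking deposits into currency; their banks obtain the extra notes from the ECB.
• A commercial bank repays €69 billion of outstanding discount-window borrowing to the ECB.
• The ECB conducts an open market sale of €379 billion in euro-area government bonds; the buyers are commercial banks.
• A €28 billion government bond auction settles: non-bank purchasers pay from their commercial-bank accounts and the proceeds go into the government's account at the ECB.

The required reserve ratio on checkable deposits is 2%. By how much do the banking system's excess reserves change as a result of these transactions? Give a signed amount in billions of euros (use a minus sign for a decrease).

Currency withdrawal €476 billion: reserves −€476B, deposits −€476B.
Discount-window repayment €69 billion: reserves −€69B, deposits 0.
OMO sale (to banks) €379 billion: reserves −€379B, deposits 0.
Government account inflow €28 billion: reserves −€28B, deposits −€28B.
Totals: Δreserves = −€952B, Δdeposits = −€504B.
Δrequired reserves = 2% × −€504B = −€10.08B.
Δexcess reserves = Δreserves − Δrequired = −€952B − (−€10.08B) = -€941.92 billion.

-€941.92 billion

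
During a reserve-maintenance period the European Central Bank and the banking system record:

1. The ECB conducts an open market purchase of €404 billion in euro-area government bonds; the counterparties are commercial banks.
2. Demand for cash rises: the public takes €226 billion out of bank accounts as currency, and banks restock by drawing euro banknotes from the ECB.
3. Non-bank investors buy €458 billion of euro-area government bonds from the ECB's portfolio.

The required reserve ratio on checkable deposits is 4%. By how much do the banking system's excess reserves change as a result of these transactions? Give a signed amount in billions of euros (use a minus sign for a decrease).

OMO purchase (from banks) €404 billion: reserves +€404B, deposits 0.
Currency withdrawal €226 billion: reserves −€226B, deposits −€226B.
Asset sale (to non-banks) €458 billion: reserves −€458B, deposits −€458B.
Totals: Δreserves = −€280B, Δdeposits = −€684B.
Δrequired reserves = 4% × −€684B = −€27.36B.
Δexcess reserves = Δreserves − Δrequired = −€280B − (−€27.36B) = -€252.64 billion.

-€252.64 billion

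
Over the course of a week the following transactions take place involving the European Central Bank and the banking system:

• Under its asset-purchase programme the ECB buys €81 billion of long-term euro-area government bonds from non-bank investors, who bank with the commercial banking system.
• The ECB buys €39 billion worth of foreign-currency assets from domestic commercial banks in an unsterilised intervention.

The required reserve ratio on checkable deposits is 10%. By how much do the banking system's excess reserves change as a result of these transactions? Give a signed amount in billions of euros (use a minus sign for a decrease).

Asset purchase (from non-banks) €81 billion: reserves +€81B, deposits +€81B.
FX purchase €39 billion: reserves +€39B, deposits 0.
Totals: Δreserves = +€120B, Δdeposits = +€81B.
Δrequired reserves = 10% × +€81B = +€8.1B.
Δexcess reserves = Δreserves − Δrequired = +€120B − (+€8.1B) = +€111.9 billion.

+€111.9 billion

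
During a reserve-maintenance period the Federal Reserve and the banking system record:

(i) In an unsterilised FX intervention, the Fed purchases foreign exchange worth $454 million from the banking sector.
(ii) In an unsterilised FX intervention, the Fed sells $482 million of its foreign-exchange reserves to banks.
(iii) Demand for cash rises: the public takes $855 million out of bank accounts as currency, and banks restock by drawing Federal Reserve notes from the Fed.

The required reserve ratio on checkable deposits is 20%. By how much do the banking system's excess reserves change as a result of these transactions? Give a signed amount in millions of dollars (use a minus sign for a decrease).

-$712 million

FX purchase $454 million: reserves +$454M, deposits 0.
FX sale $482 million: reserves −$482M, deposits 0.
Currency withdrawal $855 million: reserves −$855M, deposits −$855M.
Totals: Δreserves = −$883M, Δdeposits = −$855M.
Δrequired reserves = 20% × −$855M = −$171M.
Δexcess reserves = Δreserves − Δrequired = −$883M − (−$171M) = -$712 million.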